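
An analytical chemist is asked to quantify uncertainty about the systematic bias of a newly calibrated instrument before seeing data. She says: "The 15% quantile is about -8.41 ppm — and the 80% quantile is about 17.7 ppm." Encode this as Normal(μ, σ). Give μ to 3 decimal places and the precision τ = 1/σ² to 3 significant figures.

The p-quantile of Normal(μ,σ) is μ + z_p·σ, with z_{0.15} = -1.036 and z_{0.8} = 0.8416.
Eliminate σ: μ = (z₂·x₁ − z₁·x₂)/(z₂ − z₁) = (0.8416·-8.41 − (-1.036)·17.7)/1.878 = 5.999.
Then σ = (x₂ − x₁)/(z₂ − z₁) = (17.7 − -8.41)/1.878 = 13.903.
Precision τ = 1/σ² = 1/13.9² = 0.00517.

μ = 5.999, τ = 0.00517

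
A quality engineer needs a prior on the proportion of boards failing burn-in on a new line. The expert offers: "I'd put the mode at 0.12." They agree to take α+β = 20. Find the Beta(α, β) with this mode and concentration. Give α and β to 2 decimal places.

For α,β > 1 the Beta mode is (α−1)/(α+β−2). With α+β = 20, the mode is (α−1)/18.
Set (α−1)/18 = 0.12 → α = 1 + 0.12·18 = 3.16.
β = 20 − α = 16.84.

α = 3.16, β = 16.84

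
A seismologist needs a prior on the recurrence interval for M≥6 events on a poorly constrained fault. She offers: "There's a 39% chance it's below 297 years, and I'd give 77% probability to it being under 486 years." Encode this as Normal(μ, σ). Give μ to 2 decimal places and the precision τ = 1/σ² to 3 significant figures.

μ = 348.85, τ = 2.9e-05

For Normal(μ,σ), the p-quantile is μ + z_p·σ. Here z_{0.39} = -0.2793, z_{0.77} = 0.7388.
So 297 = μ − 0.2793σ and 486 = μ + 0.7388σ.
Subtracting: σ = (486 − 297)/(0.7388 − (-0.2793)) = 185.63.
Then μ = 297 − (-0.2793)·185.63 = 348.85.
Precision τ = 1/σ² = 1/185.6² = 2.9e-05.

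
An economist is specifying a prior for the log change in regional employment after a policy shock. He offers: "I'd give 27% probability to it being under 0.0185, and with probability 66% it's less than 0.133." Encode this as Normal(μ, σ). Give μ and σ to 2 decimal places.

The p-quantile of Normal(μ,σ) is μ + z_p·σ, with z_{0.27} = -0.6128 and z_{0.66} = 0.4125.
Eliminate σ: μ = (z₂·x₁ − z₁·x₂)/(z₂ − z₁) = (0.4125·0.0185 − (-0.6128)·0.133)/1.025 = 0.09.
Then σ = (x₂ − x₁)/(z₂ − z₁) = (0.133 − 0.0185)/1.025 = 0.11.

μ = 0.09, σ = 0.11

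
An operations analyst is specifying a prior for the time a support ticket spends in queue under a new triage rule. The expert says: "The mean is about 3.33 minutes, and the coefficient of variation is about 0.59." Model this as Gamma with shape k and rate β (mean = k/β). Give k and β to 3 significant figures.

k ≈ 2.87, β ≈ 0.863

For Gamma(k, rate β): mean = k/β, variance = k/β², so CV = 1/√k.
CV = 0.59, hence k = 1/CV² = 2.87.
Then β = k/mean = 2.87/3.33 = 0.863.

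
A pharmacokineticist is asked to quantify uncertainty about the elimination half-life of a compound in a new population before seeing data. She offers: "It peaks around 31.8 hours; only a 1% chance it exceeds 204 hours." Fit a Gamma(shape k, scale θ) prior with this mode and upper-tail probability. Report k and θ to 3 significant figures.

k ≈ 2.05, θ ≈ 30.3

Gamma(k,θ) with k>1 has mode (k−1)θ, so θ = 31.8/(k−1).
Need P(X < 204) = 0.99 with θ tied to k this way. Start at k = 2, θ = 31.8: P(X<204) ≈ 0.988.
Too low — raise k to concentrate. Iterating converges to k ≈ 2.05.
Then θ = 31.8/(2.05−1) ≈ 30.3.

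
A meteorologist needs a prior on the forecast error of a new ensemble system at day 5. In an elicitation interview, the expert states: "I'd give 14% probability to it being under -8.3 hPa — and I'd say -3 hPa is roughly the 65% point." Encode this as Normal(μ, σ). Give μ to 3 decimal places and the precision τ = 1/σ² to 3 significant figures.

For Normal(μ,σ), the p-quantile is μ + z_p·σ. Here z_{0.14} = -1.08, z_{0.65} = 0.3853.
So -8.3 = μ − 1.08σ and -3 = μ + 0.3853σ.
Subtracting: σ = (-3 − -8.3)/(0.3853 − (-1.08)) = 3.616.
Then μ = -8.3 − (-1.08)·3.616 = -4.393.
Precision τ = 1/σ² = 1/3.616² = 0.0765.

μ = -4.393, τ = 0.0765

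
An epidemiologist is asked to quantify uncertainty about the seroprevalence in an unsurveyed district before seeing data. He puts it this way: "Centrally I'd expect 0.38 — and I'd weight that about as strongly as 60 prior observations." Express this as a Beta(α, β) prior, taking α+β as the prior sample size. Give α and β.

Under the effective-sample-size interpretation, Beta(α, β) has prior mean α/(α+β) and prior sample size α+β.
So α+β = 60 and α/(α+β) = 0.38, giving α = 0.38·60 = 22.8 and β = 60 − 22.8 = 37.2.

α = 22.8, β = 37.2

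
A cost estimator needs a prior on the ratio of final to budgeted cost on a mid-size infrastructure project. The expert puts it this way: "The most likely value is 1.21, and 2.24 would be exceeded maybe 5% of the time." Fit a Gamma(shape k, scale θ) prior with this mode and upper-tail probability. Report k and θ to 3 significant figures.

k ≈ 8.34, θ ≈ 0.165

Gamma(k,θ) with k>1 has mode (k−1)θ, so θ = 1.21/(k−1).
Need P(X < 2.24) = 0.95 with θ tied to k this way. Start at k = 2, θ = 1.21: P(X<2.24) ≈ 0.552.
Too low — raise k to concentrate. Iterating converges to k ≈ 8.34.
Then θ = 1.21/(8.34−1) ≈ 0.165.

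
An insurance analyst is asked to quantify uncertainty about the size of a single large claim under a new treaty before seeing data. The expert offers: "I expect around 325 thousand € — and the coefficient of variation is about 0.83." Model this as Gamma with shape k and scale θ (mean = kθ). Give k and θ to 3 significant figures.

k ≈ 1.45, θ ≈ 224

For Gamma(k, scale θ): mean = kθ, variance = kθ², so CV = 1/√k.
CV = 0.83, hence k = 1/CV² = 1.45.
Then θ = mean/k = 325/1.45 = 224.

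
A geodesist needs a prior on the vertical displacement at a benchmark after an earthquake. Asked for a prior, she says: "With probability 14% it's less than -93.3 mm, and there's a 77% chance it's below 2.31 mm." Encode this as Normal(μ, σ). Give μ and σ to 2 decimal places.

μ = -36.52, σ = 52.56

For Normal(μ,σ), the p-quantile is μ + z_p·σ. Here z_{0.14} = -1.08, z_{0.77} = 0.7388.
So -93.3 = μ − 1.08σ and 2.31 = μ + 0.7388σ.
Subtracting: σ = (2.31 − -93.3)/(0.7388 − (-1.08)) = 52.56.
Then μ = -93.3 − (-1.08)·52.56 = -36.52.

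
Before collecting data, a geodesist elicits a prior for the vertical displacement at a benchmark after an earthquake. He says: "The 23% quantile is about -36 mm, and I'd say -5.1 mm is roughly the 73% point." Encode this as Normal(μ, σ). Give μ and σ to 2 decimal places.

μ = -19.11, σ = 22.86

The p-quantile of Normal(μ,σ) is μ + z_p·σ, with z_{0.23} = -0.7388 and z_{0.73} = 0.6128.
Eliminate σ: μ = (z₂·x₁ − z₁·x₂)/(z₂ − z₁) = (0.6128·-36 − (-0.7388)·-5.1)/1.352 = -19.11.
Then σ = (x₂ − x₁)/(z₂ − z₁) = (-5.1 − -36)/1.352 = 22.86.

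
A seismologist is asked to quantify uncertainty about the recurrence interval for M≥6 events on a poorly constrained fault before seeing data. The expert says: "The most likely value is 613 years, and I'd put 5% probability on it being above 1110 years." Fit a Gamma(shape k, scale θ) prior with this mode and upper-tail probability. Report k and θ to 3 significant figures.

k ≈ 8.9, θ ≈ 77.6

Gamma(k,θ) with k>1 has mode (k−1)θ, so θ = 613/(k−1).
Need P(X < 1110) = 0.95 with θ tied to k this way. Start at k = 2, θ = 613: P(X<1110) ≈ 0.540.
Too low — raise k to concentrate. Iterating converges to k ≈ 8.9.
Then θ = 613/(8.9−1) ≈ 77.6.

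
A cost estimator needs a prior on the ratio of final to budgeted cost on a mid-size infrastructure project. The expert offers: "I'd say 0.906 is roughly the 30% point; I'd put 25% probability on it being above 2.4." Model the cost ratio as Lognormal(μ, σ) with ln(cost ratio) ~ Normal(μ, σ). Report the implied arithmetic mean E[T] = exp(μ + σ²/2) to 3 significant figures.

If T ~ Lognormal(μ,σ) then ln T ~ Normal(μ,σ), so the p-quantile of ln T is μ + z_p·σ.
ln(0.906) = -0.09872 and ln(2.4) = 0.8755; z_{0.3} = -0.5244, z_{0.75} = 0.6745.
σ = (0.8755 − -0.09872)/(0.6745 − (-0.5244)) = 0.813.
μ = -0.09872 − (-0.5244)·0.813 = 0.327.
E[T] = exp(μ + σ²/2) = exp(0.327 + 0.3301) = 1.93.

E[T] ≈ 1.93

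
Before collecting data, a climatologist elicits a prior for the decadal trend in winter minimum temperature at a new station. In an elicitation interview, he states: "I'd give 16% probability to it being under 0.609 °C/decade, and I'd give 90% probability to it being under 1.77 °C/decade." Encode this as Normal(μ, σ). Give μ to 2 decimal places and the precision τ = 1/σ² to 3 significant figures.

For Normal(μ,σ), the p-quantile is μ + z_p·σ. Here z_{0.16} = -0.9945, z_{0.9} = 1.282.
So 0.609 = μ − 0.9945σ and 1.77 = μ + 1.282σ.
Subtracting: σ = (1.77 − 0.609)/(1.282 − (-0.9945)) = 0.51.
Then μ = 0.609 − (-0.9945)·0.51 = 1.12.
Precision τ = 1/σ² = 1/0.5101² = 3.84.

μ = 1.12, τ = 3.84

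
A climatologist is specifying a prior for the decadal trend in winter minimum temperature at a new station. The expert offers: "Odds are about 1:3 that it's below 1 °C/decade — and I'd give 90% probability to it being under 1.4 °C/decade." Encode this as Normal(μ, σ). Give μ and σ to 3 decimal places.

μ = 1.138, σ = 0.204

For Normal(μ,σ), the p-quantile is μ + z_p·σ. Here z_{0.25} = -0.6745, z_{0.9} = 1.282.
So 1 = μ − 0.6745σ and 1.4 = μ + 1.282σ.
Subtracting: σ = (1.4 − 1)/(1.282 − (-0.6745)) = 0.204.
Then μ = 1 − (-0.6745)·0.204 = 1.138.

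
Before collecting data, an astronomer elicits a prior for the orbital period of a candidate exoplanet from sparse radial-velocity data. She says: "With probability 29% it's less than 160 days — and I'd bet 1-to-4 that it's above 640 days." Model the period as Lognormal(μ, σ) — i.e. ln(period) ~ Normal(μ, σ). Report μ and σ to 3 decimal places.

If T ~ Lognormal(μ,σ) then ln T ~ Normal(μ,σ), so the p-quantile of ln T is μ + z_p·σ.
ln(160) = 5.075 and ln(640) = 6.461; z_{0.29} = -0.5534, z_{0.8} = 0.8416.
σ = (6.461 − 5.075)/(0.8416 − (-0.5534)) = 0.994.
μ = 5.075 − (-0.5534)·0.994 = 5.625.

μ ≈ 5.625, σ ≈ 0.994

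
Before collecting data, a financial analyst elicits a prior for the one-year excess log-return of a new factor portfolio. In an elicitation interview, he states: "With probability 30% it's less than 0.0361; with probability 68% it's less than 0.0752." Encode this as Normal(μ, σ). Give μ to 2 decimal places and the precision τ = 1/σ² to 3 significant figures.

For Normal(μ,σ), the p-quantile is μ + z_p·σ. Here z_{0.3} = -0.5244, z_{0.68} = 0.4677.
So 0.0361 = μ − 0.5244σ and 0.0752 = μ + 0.4677σ.
Subtracting: σ = (0.0752 − 0.0361)/(0.4677 − (-0.5244)) = 0.04.
Then μ = 0.0361 − (-0.5244)·0.04 = 0.06.
Precision τ = 1/σ² = 1/0.03941² = 644.

μ = 0.06, τ = 644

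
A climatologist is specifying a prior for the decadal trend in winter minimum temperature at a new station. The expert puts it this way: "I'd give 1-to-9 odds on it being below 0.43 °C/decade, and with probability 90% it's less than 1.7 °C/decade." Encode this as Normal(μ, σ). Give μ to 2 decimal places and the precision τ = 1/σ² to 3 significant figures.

The p-quantile of Normal(μ,σ) is μ + z_p·σ, with z_{0.1} = -1.282 and z_{0.9} = 1.282.
Eliminate σ: μ = (z₂·x₁ − z₁·x₂)/(z₂ − z₁) = (1.282·0.43 − (-1.282)·1.7)/2.563 = 1.06.
Then σ = (x₂ − x₁)/(z₂ − z₁) = (1.7 − 0.43)/2.563 = 0.50.
Precision τ = 1/σ² = 1/0.4955² = 4.07.

μ = 1.06, τ = 4.07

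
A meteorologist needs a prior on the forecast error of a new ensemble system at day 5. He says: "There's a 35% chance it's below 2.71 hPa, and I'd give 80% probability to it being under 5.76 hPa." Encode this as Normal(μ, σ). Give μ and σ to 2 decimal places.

For Normal(μ,σ), the p-quantile is μ + z_p·σ. Here z_{0.35} = -0.3853, z_{0.8} = 0.8416.
So 2.71 = μ − 0.3853σ and 5.76 = μ + 0.8416σ.
Subtracting: σ = (5.76 − 2.71)/(0.8416 − (-0.3853)) = 2.49.
Then μ = 2.71 − (-0.3853)·2.49 = 3.67.

μ = 3.67, σ = 2.49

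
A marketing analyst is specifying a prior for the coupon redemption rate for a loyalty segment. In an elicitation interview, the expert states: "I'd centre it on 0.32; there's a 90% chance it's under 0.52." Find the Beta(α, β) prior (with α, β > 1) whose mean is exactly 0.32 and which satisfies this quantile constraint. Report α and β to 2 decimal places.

With mean 0.32 fixed, write α = 0.32s, β = 0.68s where s = α+β.
Need P(θ < 0.52) = 0.9 under Beta(0.32s, 0.68s). Normal approximation: (q−m)/√(m(1−m)/s) ≈ z_{0.9} = 1.28, so s ≈ 0.32·0.68·(1.28)²/(0.52−0.32)² = 8.9.
At s = 8.9: P(θ<0.52) ≈ 0.896. Adjusting to match 0.9 gives s ≈ 9.29.
So α = 0.32·9.29 ≈ 2.97, β = 0.68·9.29 ≈ 6.32.

α ≈ 2.97, β ≈ 6.32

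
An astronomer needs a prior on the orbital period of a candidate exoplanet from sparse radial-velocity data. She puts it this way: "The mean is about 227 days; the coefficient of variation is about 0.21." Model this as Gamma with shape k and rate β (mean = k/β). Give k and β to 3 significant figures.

For Gamma(k, rate β): mean = k/β, variance = k/β², so CV = 1/√k.
CV = 0.21, hence k = 1/CV² = 22.7.
Then β = k/mean = 22.7/227 = 0.0999.

k ≈ 22.7, β ≈ 0.0999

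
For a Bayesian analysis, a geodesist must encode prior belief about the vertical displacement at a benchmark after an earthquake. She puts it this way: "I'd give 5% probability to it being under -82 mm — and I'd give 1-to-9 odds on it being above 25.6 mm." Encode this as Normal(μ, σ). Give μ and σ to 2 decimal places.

For Normal(μ,σ), the p-quantile is μ + z_p·σ. Here z_{0.05} = -1.645, z_{0.9} = 1.282.
So -82 = μ − 1.645σ and 25.6 = μ + 1.282σ.
Subtracting: σ = (25.6 − -82)/(1.282 − (-1.645)) = 36.77.
Then μ = -82 − (-1.645)·36.77 = -21.52.

μ = -21.52, σ = 36.77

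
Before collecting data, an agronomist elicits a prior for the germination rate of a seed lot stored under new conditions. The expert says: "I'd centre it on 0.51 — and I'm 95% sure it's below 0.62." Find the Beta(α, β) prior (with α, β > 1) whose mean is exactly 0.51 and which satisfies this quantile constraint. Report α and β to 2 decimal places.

With mean 0.51 fixed, write α = 0.51s, β = 0.49s where s = α+β.
Need P(θ < 0.62) = 0.95 under Beta(0.51s, 0.49s). Normal approximation: (q−m)/√(m(1−m)/s) ≈ z_{0.95} = 1.64, so s ≈ 0.51·0.49·(1.64)²/(0.62−0.51)² = 55.9.
At s = 55.9: P(θ<0.62) ≈ 0.952. Adjusting to match 0.95 gives s ≈ 54.80.
So α = 0.51·54.80 ≈ 27.95, β = 0.49·54.80 ≈ 26.85.

α ≈ 27.95, β ≈ 26.85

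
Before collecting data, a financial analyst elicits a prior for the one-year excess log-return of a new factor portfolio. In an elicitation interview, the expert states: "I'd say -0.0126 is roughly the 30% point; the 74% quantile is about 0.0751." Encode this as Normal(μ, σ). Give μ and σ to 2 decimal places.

μ = 0.03, σ = 0.08

The p-quantile of Normal(μ,σ) is μ + z_p·σ, with z_{0.3} = -0.5244 and z_{0.74} = 0.6433.
Eliminate σ: μ = (z₂·x₁ − z₁·x₂)/(z₂ − z₁) = (0.6433·-0.0126 − (-0.5244)·0.0751)/1.168 = 0.03.
Then σ = (x₂ − x₁)/(z₂ − z₁) = (0.0751 − -0.0126)/1.168 = 0.08.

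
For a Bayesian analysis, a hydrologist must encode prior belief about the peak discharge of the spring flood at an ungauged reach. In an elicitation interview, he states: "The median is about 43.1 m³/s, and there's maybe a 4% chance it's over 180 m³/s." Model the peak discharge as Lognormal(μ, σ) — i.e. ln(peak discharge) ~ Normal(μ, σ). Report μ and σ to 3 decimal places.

μ ≈ 3.764, σ ≈ 0.816

If T ~ Lognormal(μ,σ) then ln T ~ Normal(μ,σ), so the p-quantile of ln T is μ + z_p·σ.
ln(43.1) = 3.764 and ln(180) = 5.193; z_{0.5} = 0, z_{0.96} = 1.751.
σ = (5.193 − 3.764)/(1.751 − (0)) = 0.816.
μ = 3.764 − (0)·0.816 = 3.764.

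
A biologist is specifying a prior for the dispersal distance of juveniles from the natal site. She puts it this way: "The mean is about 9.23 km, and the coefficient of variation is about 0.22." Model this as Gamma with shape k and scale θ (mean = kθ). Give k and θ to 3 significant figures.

For Gamma(k, scale θ): mean = kθ, variance = kθ², so CV = 1/√k.
CV = 0.22, hence k = 1/CV² = 20.7.
Then θ = mean/k = 9.23/20.7 = 0.447.

k ≈ 20.7, θ ≈ 0.447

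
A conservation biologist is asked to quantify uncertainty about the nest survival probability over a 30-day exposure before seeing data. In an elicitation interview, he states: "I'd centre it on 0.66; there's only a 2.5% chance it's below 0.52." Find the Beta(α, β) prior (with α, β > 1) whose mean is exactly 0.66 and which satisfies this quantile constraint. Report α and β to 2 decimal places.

With mean 0.66 fixed, write α = 0.66s, β = 0.34s where s = α+β.
Need P(θ < 0.52) = 0.025 under Beta(0.66s, 0.34s). Normal approximation: (q−m)/√(m(1−m)/s) ≈ z_{0.025} = -1.96, so s ≈ 0.66·0.34·(-1.96)²/(0.52−0.66)² = 44.0.
At s = 44.0: P(θ<0.52) ≈ 0.029. Adjusting to match 0.025 gives s ≈ 46.82.
So α = 0.66·46.82 ≈ 30.90, β = 0.34·46.82 ≈ 15.92.

α ≈ 30.90, β ≈ 15.92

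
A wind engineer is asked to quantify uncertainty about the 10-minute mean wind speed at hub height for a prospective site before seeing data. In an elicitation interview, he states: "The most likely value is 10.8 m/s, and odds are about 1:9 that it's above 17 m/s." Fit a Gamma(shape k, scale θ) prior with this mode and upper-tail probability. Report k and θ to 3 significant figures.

Gamma(k,θ) with k>1 has mode (k−1)θ, so θ = 10.8/(k−1).
Need P(X < 17) = 0.9 with θ tied to k this way. Start at k = 2, θ = 10.8: P(X<17) ≈ 0.467.
Too low — raise k to concentrate. Iterating converges to k ≈ 10.1.
Then θ = 10.8/(10.1−1) ≈ 1.19.

k ≈ 10.1, θ ≈ 1.19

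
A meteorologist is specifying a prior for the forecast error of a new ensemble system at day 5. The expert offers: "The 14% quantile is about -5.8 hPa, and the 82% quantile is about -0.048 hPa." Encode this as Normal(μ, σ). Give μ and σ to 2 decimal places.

The p-quantile of Normal(μ,σ) is μ + z_p·σ, with z_{0.14} = -1.08 and z_{0.82} = 0.9154.
Eliminate σ: μ = (z₂·x₁ − z₁·x₂)/(z₂ − z₁) = (0.9154·-5.8 − (-1.08)·-0.048)/1.996 = -2.69.
Then σ = (x₂ − x₁)/(z₂ − z₁) = (-0.048 − -5.8)/1.996 = 2.88.

μ = -2.69, σ = 2.88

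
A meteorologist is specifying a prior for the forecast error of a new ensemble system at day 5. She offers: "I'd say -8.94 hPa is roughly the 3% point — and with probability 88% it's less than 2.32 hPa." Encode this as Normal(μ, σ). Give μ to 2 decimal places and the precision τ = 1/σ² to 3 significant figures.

The p-quantile of Normal(μ,σ) is μ + z_p·σ, with z_{0.03} = -1.881 and z_{0.88} = 1.175.
Eliminate σ: μ = (z₂·x₁ − z₁·x₂)/(z₂ − z₁) = (1.175·-8.94 − (-1.881)·2.32)/3.056 = -2.01.
Then σ = (x₂ − x₁)/(z₂ − z₁) = (2.32 − -8.94)/3.056 = 3.68.
Precision τ = 1/σ² = 1/3.685² = 0.0736.

μ = -2.01, τ = 0.0736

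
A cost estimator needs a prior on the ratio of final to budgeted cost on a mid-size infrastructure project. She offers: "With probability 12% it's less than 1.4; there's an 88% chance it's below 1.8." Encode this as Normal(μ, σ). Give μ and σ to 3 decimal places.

For Normal(μ,σ), the p-quantile is μ + z_p·σ. Here z_{0.12} = -1.175, z_{0.88} = 1.175.
So 1.4 = μ − 1.175σ and 1.8 = μ + 1.175σ.
Subtracting: σ = (1.8 − 1.4)/(1.175 − (-1.175)) = 0.170.
Then μ = 1.4 − (-1.175)·0.170 = 1.600.

μ = 1.600, σ = 0.170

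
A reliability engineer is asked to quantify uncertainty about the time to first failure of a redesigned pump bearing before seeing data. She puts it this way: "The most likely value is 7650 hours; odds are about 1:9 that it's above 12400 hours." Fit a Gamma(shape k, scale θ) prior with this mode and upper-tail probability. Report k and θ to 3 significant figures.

Gamma(k,θ) with k>1 has mode (k−1)θ, so θ = 7650/(k−1).
Need P(X < 12400) = 0.9 with θ tied to k this way. Start at k = 2, θ = 7650: P(X<12400) ≈ 0.482.
Too low — raise k to concentrate. Iterating converges to k ≈ 9.07.
Then θ = 7650/(9.07−1) ≈ 948.

k ≈ 9.07, θ ≈ 948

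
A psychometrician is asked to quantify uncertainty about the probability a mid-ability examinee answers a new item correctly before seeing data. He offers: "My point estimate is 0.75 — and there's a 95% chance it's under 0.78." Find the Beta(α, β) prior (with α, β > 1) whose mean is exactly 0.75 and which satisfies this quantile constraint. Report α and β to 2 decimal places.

With mean 0.75 fixed, write α = 0.75s, β = 0.25s where s = α+β.
Need P(θ < 0.78) = 0.95 under Beta(0.75s, 0.25s). Normal approximation: (q−m)/√(m(1−m)/s) ≈ z_{0.95} = 1.64, so s ≈ 0.75·0.25·(1.64)²/(0.78−0.75)² = 563.7.
At s = 563.7: P(θ<0.78) ≈ 0.953. Adjusting to match 0.95 gives s ≈ 543.31.
So α = 0.75·543.31 ≈ 407.48, β = 0.25·543.31 ≈ 135.83.

α ≈ 407.48, β ≈ 135.83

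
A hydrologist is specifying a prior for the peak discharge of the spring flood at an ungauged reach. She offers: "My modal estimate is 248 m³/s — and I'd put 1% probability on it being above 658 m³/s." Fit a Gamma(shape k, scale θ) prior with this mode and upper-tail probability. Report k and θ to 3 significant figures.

k ≈ 5.87, θ ≈ 51

Gamma(k,θ) with k>1 has mode (k−1)θ, so θ = 248/(k−1).
Need P(X < 658) = 0.99 with θ tied to k this way. Start at k = 2, θ = 248: P(X<658) ≈ 0.743.
Too low — raise k to concentrate. Iterating converges to k ≈ 5.87.
Then θ = 248/(5.87−1) ≈ 51.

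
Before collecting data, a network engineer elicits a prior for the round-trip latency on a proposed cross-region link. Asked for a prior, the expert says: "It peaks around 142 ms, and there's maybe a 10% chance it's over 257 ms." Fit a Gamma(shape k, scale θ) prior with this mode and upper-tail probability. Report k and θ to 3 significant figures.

Gamma(k,θ) with k>1 has mode (k−1)θ, so θ = 142/(k−1).
Need P(X < 257) = 0.9 with θ tied to k this way. Start at k = 2, θ = 142: P(X<257) ≈ 0.540.
Too low — raise k to concentrate. Iterating converges to k ≈ 6.41.
Then θ = 142/(6.41−1) ≈ 26.2.

k ≈ 6.41, θ ≈ 26.2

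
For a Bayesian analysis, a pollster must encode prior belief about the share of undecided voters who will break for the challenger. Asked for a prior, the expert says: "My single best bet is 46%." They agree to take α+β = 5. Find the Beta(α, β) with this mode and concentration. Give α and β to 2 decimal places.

α = 2.38, β = 2.62

For α,β > 1 the Beta mode is (α−1)/(α+β−2). With α+β = 5, the mode is (α−1)/3.
Set (α−1)/3 = 0.46 → α = 1 + 0.46·3 = 2.38.
β = 5 − α = 2.62.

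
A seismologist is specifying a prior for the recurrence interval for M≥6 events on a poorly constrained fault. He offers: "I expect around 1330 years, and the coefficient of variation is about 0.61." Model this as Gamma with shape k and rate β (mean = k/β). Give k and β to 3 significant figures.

For Gamma(k, rate β): mean = k/β, variance = k/β², so CV = 1/√k.
CV = 0.61, hence k = 1/CV² = 2.69.
Then β = k/mean = 2.69/1330 = 0.00202.

k ≈ 2.69, β ≈ 0.00202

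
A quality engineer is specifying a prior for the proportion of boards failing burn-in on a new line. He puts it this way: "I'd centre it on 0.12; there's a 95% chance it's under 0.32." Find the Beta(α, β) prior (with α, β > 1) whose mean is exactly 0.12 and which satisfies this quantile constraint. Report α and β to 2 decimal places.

With mean 0.12 fixed, write α = 0.12s, β = 0.88s where s = α+β.
Need P(θ < 0.32) = 0.95 under Beta(0.12s, 0.88s). Normal approximation: (q−m)/√(m(1−m)/s) ≈ z_{0.95} = 1.64, so s ≈ 0.12·0.88·(1.64)²/(0.32−0.12)² = 7.1.
At s = 7.1: P(θ<0.32) ≈ 0.931. Adjusting to match 0.95 gives s ≈ 9.59.
So α = 0.12·9.59 ≈ 1.15, β = 0.88·9.59 ≈ 8.44.

α ≈ 1.15, β ≈ 8.44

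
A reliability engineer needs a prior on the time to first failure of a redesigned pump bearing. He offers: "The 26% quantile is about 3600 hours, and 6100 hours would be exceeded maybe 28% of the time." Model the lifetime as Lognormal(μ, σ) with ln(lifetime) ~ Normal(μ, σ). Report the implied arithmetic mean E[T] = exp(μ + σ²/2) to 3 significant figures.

E[T] ≈ 5210 hours

If T ~ Lognormal(μ,σ) then ln T ~ Normal(μ,σ), so the p-quantile of ln T is μ + z_p·σ.
ln(3600) = 8.189 and ln(6100) = 8.716; z_{0.26} = -0.6433, z_{0.72} = 0.5828.
σ = (8.716 − 8.189)/(0.5828 − (-0.6433)) = 0.430.
μ = 8.189 − (-0.6433)·0.430 = 8.465.
E[T] = exp(μ + σ²/2) = exp(8.465 + 0.0925) = 5210 hours.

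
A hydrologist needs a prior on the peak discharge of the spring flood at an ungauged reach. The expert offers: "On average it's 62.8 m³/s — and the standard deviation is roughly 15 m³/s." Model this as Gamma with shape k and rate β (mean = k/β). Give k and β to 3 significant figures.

k ≈ 17.5, β ≈ 0.279

For Gamma(k, rate β): mean = k/β, variance = k/β², so CV = 1/√k.
CV = SD/mean = 15/62.8 = 0.2389, hence k = 1/CV² = 17.5.
Then β = k/mean = 17.5/62.8 = 0.279.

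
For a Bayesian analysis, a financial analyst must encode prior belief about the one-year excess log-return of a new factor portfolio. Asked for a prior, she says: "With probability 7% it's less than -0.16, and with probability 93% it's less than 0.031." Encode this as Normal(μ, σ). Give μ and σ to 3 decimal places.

For Normal(μ,σ), the p-quantile is μ + z_p·σ. Here z_{0.07} = -1.476, z_{0.93} = 1.476.
So -0.16 = μ − 1.476σ and 0.031 = μ + 1.476σ.
Subtracting: σ = (0.031 − -0.16)/(1.476 − (-1.476)) = 0.065.
Then μ = -0.16 − (-1.476)·0.065 = -0.065.

μ = -0.065, σ = 0.065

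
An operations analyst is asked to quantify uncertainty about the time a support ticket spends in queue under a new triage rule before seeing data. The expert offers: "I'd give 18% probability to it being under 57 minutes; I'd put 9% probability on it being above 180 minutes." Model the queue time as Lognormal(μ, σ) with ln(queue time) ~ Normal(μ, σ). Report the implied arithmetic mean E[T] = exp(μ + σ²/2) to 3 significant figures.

E[T] ≈ 103 minutes

If T ~ Lognormal(μ,σ) then ln T ~ Normal(μ,σ), so the p-quantile of ln T is μ + z_p·σ.
ln(57) = 4.043 and ln(180) = 5.193; z_{0.18} = -0.9154, z_{0.91} = 1.341.
σ = (5.193 − 4.043)/(1.341 − (-0.9154)) = 0.510.
μ = 4.043 − (-0.9154)·0.510 = 4.510.
E[T] = exp(μ + σ²/2) = exp(4.510 + 0.1299) = 103 minutes.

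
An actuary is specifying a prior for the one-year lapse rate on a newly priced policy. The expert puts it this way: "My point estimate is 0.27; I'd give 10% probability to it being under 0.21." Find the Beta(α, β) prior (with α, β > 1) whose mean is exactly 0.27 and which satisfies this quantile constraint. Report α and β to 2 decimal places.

α ≈ 23.19, β ≈ 62.69

With mean 0.27 fixed, write α = 0.27s, β = 0.73s where s = α+β.
Need P(θ < 0.21) = 0.1 under Beta(0.27s, 0.73s). Normal approximation: (q−m)/√(m(1−m)/s) ≈ z_{0.1} = -1.28, so s ≈ 0.27·0.73·(-1.28)²/(0.21−0.27)² = 89.9.
At s = 89.9: P(θ<0.21) ≈ 0.095. Adjusting to match 0.1 gives s ≈ 85.88.
So α = 0.27·85.88 ≈ 23.19, β = 0.73·85.88 ≈ 62.69.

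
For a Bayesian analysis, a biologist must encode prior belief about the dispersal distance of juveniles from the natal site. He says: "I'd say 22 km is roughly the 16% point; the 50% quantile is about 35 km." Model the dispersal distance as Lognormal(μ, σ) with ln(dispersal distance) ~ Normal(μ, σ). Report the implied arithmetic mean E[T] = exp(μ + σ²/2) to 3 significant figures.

E[T] ≈ 39 km

If T ~ Lognormal(μ,σ) then ln T ~ Normal(μ,σ), so the p-quantile of ln T is μ + z_p·σ.
ln(22) = 3.091 and ln(35) = 3.555; z_{0.16} = -0.9945, z_{0.5} = 0.
σ = (3.555 − 3.091)/(0 − (-0.9945)) = 0.467.
μ = 3.091 − (-0.9945)·0.467 = 3.555.
E[T] = exp(μ + σ²/2) = exp(3.555 + 0.1090) = 39 km.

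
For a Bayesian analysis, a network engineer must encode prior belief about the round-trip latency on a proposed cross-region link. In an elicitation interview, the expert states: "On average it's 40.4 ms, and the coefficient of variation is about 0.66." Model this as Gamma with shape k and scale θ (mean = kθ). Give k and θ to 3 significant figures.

k ≈ 2.3, θ ≈ 17.6

For Gamma(k, scale θ): mean = kθ, variance = kθ², so CV = 1/√k.
CV = 0.66, hence k = 1/CV² = 2.3.
Then θ = mean/k = 40.4/2.3 = 17.6.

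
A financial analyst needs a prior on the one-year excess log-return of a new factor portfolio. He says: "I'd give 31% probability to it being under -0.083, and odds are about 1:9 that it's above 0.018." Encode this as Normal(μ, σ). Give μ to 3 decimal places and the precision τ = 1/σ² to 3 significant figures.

μ = -0.055, τ = 310

For Normal(μ,σ), the p-quantile is μ + z_p·σ. Here z_{0.31} = -0.4959, z_{0.9} = 1.282.
So -0.083 = μ − 0.4959σ and 0.018 = μ + 1.282σ.
Subtracting: σ = (0.018 − -0.083)/(1.282 − (-0.4959)) = 0.057.
Then μ = -0.083 − (-0.4959)·0.057 = -0.055.
Precision τ = 1/σ² = 1/0.05682² = 310.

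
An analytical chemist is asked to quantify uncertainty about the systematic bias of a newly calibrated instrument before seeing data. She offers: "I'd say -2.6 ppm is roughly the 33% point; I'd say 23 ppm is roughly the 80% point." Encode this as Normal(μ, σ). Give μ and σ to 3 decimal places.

The p-quantile of Normal(μ,σ) is μ + z_p·σ, with z_{0.33} = -0.4399 and z_{0.8} = 0.8416.
Eliminate σ: μ = (z₂·x₁ − z₁·x₂)/(z₂ − z₁) = (0.8416·-2.6 − (-0.4399)·23)/1.282 = 6.188.
Then σ = (x₂ − x₁)/(z₂ − z₁) = (23 − -2.6)/1.282 = 19.976.

μ = 6.188, σ = 19.976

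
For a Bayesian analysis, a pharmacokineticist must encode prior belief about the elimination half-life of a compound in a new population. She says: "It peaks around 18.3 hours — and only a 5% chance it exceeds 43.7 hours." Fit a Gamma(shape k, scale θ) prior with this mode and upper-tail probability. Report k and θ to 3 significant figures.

Gamma(k,θ) with k>1 has mode (k−1)θ, so θ = 18.3/(k−1).
Need P(X < 43.7) = 0.95 with θ tied to k this way. Start at k = 2, θ = 18.3: P(X<43.7) ≈ 0.689.
Too low — raise k to concentrate. Iterating converges to k ≈ 4.6.
Then θ = 18.3/(4.6−1) ≈ 5.08.

k ≈ 4.6, θ ≈ 5.08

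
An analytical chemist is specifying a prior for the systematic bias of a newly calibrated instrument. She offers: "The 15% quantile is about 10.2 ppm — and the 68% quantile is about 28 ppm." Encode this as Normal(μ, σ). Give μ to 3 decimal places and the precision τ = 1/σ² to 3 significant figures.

For Normal(μ,σ), the p-quantile is μ + z_p·σ. Here z_{0.15} = -1.036, z_{0.68} = 0.4677.
So 10.2 = μ − 1.036σ and 28 = μ + 0.4677σ.
Subtracting: σ = (28 − 10.2)/(0.4677 − (-1.036)) = 11.834.
Then μ = 10.2 − (-1.036)·11.834 = 22.465.
Precision τ = 1/σ² = 1/11.83² = 0.00714.

μ = 22.465, τ = 0.00714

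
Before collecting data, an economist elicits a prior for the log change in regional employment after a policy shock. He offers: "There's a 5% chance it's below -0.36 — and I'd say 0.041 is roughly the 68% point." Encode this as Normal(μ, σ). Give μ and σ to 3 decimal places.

For Normal(μ,σ), the p-quantile is μ + z_p·σ. Here z_{0.05} = -1.645, z_{0.68} = 0.4677.
So -0.36 = μ − 1.645σ and 0.041 = μ + 0.4677σ.
Subtracting: σ = (0.041 − -0.36)/(0.4677 − (-1.645)) = 0.190.
Then μ = -0.36 − (-1.645)·0.190 = -0.048.

μ = -0.048, σ = 0.190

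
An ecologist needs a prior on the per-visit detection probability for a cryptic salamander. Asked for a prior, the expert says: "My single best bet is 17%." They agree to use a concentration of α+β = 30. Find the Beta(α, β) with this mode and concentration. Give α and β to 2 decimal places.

For α,β > 1 the Beta mode is (α−1)/(α+β−2). With α+β = 30, the mode is (α−1)/28.
Set (α−1)/28 = 0.17 → α = 1 + 0.17·28 = 5.76.
β = 30 − α = 24.24.

α = 5.76, β = 24.24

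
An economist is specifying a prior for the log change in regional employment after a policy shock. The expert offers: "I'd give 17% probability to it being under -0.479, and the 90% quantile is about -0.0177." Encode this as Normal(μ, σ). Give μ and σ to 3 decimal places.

The p-quantile of Normal(μ,σ) is μ + z_p·σ, with z_{0.17} = -0.9542 and z_{0.9} = 1.282.
Eliminate σ: μ = (z₂·x₁ − z₁·x₂)/(z₂ − z₁) = (1.282·-0.479 − (-0.9542)·-0.0177)/2.236 = -0.282.
Then σ = (x₂ − x₁)/(z₂ − z₁) = (-0.0177 − -0.479)/2.236 = 0.206.

μ = -0.282, σ = 0.206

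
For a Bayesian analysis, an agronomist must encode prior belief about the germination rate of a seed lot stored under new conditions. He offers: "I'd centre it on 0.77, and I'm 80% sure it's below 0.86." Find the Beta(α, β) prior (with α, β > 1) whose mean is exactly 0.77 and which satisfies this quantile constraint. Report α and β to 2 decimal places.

α ≈ 12.37, β ≈ 3.70

With mean 0.77 fixed, write α = 0.77s, β = 0.23s where s = α+β.
Need P(θ < 0.86) = 0.8 under Beta(0.77s, 0.23s). Normal approximation: (q−m)/√(m(1−m)/s) ≈ z_{0.8} = 0.842, so s ≈ 0.77·0.23·(0.842)²/(0.86−0.77)² = 15.5.
At s = 15.5: P(θ<0.86) ≈ 0.794. Adjusting to match 0.8 gives s ≈ 16.07.
So α = 0.77·16.07 ≈ 12.37, β = 0.23·16.07 ≈ 3.70.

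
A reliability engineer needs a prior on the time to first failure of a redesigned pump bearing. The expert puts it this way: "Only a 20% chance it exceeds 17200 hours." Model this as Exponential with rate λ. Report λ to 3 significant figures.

P(T > 17200.0) = e^(−λ·17200.0) = 0.2, so λ = −ln(0.2)/17200.0 = 9.36e-05.

λ ≈ 9.36e-05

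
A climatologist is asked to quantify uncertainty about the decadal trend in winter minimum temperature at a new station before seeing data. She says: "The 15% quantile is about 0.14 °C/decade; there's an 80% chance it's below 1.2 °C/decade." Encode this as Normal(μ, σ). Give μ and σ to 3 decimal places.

μ = 0.725, σ = 0.564

For Normal(μ,σ), the p-quantile is μ + z_p·σ. Here z_{0.15} = -1.036, z_{0.8} = 0.8416.
So 0.14 = μ − 1.036σ and 1.2 = μ + 0.8416σ.
Subtracting: σ = (1.2 − 0.14)/(0.8416 − (-1.036)) = 0.564.
Then μ = 0.14 − (-1.036)·0.564 = 0.725.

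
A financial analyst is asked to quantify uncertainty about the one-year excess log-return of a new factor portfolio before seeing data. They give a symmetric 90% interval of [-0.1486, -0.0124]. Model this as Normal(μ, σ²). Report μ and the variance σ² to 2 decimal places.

A symmetric 90% interval runs μ ± z·σ with z = 1.645.
Half-width = 0.0681, so σ = 0.0681/1.645 = 0.041 and σ² = 0.00.
μ is the interval midpoint, -0.08.

μ = -0.08, σ² = 0.00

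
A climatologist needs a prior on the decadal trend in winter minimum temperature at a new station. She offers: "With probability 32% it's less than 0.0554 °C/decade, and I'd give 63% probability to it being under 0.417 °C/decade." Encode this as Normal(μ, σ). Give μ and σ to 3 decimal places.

The p-quantile of Normal(μ,σ) is μ + z_p·σ, with z_{0.32} = -0.4677 and z_{0.63} = 0.3319.
Eliminate σ: μ = (z₂·x₁ − z₁·x₂)/(z₂ − z₁) = (0.3319·0.0554 − (-0.4677)·0.417)/0.7996 = 0.267.
Then σ = (x₂ − x₁)/(z₂ − z₁) = (0.417 − 0.0554)/0.7996 = 0.452.

μ = 0.267, σ = 0.452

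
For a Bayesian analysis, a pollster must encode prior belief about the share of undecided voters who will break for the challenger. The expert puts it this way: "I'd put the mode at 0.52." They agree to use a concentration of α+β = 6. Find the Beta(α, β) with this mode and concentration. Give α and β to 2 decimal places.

α = 3.08, β = 2.92

For α,β > 1 the Beta mode is (α−1)/(α+β−2). With α+β = 6, the mode is (α−1)/4.
Set (α−1)/4 = 0.52 → α = 1 + 0.52·4 = 3.08.
β = 6 − α = 2.92.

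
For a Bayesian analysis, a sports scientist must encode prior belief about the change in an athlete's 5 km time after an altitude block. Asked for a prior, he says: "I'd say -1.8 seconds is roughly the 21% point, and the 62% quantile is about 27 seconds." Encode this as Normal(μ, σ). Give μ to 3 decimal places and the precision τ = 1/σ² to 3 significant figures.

μ = 19.088, τ = 0.00149

The p-quantile of Normal(μ,σ) is μ + z_p·σ, with z_{0.21} = -0.8064 and z_{0.62} = 0.3055.
Eliminate σ: μ = (z₂·x₁ − z₁·x₂)/(z₂ − z₁) = (0.3055·-1.8 − (-0.8064)·27)/1.112 = 19.088.
Then σ = (x₂ − x₁)/(z₂ − z₁) = (27 − -1.8)/1.112 = 25.902.
Precision τ = 1/σ² = 1/25.9² = 0.00149.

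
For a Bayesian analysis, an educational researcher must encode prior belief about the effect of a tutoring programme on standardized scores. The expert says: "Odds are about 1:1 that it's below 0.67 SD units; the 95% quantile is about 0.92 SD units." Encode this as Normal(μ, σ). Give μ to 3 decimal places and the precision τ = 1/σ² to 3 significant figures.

The p-quantile of Normal(μ,σ) is μ + z_p·σ, with z_{0.5} = 0 and z_{0.95} = 1.645.
Eliminate σ: μ = (z₂·x₁ − z₁·x₂)/(z₂ − z₁) = (1.645·0.67 − (0)·0.92)/1.645 = 0.670.
Then σ = (x₂ − x₁)/(z₂ − z₁) = (0.92 − 0.67)/1.645 = 0.152.
Precision τ = 1/σ² = 1/0.152² = 43.3.

μ = 0.670, τ = 43.3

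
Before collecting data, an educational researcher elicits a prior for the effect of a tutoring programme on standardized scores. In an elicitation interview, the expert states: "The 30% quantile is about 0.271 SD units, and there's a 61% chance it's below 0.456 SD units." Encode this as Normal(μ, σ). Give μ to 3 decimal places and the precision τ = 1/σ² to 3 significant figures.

μ = 0.392, τ = 18.9

The p-quantile of Normal(μ,σ) is μ + z_p·σ, with z_{0.3} = -0.5244 and z_{0.61} = 0.2793.
Eliminate σ: μ = (z₂·x₁ − z₁·x₂)/(z₂ − z₁) = (0.2793·0.271 − (-0.5244)·0.456)/0.8037 = 0.392.
Then σ = (x₂ − x₁)/(z₂ − z₁) = (0.456 − 0.271)/0.8037 = 0.230.
Precision τ = 1/σ² = 1/0.2302² = 18.9.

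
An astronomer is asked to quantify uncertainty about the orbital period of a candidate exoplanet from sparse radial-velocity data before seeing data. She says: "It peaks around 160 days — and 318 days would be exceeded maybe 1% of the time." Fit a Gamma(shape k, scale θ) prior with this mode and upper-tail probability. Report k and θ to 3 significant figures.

Gamma(k,θ) with k>1 has mode (k−1)θ, so θ = 160/(k−1).
Need P(X < 318) = 0.99 with θ tied to k this way. Start at k = 2, θ = 160: P(X<318) ≈ 0.591.
Too low — raise k to concentrate. Iterating converges to k ≈ 11.4.
Then θ = 160/(11.4−1) ≈ 15.4.

k ≈ 11.4, θ ≈ 15.4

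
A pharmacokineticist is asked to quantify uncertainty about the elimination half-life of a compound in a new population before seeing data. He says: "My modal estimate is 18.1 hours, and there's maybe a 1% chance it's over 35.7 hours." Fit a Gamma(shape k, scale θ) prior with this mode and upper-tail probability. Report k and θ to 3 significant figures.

Gamma(k,θ) with k>1 has mode (k−1)θ, so θ = 18.1/(k−1).
Need P(X < 35.7) = 0.99 with θ tied to k this way. Start at k = 2, θ = 18.1: P(X<35.7) ≈ 0.586.
Too low — raise k to concentrate. Iterating converges to k ≈ 11.7.
Then θ = 18.1/(11.7−1) ≈ 1.7.

k ≈ 11.7, θ ≈ 1.7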